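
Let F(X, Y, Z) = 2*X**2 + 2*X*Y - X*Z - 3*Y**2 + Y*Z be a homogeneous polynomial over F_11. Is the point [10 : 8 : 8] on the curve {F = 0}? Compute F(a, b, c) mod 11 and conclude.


F(10,8,8) ≡ 9 (mod 11); P is NOT on the curve.

Evaluate F(10, 8, 8) term-by-term (mod 11).
  2*X**2 ↦ 2·100·1·1 = 200
  2*X*Y ↦ 2·10·8·1 = 160
  -X*Z ↦ -1·10·1·8 = -80
  -3*Y**2 ↦ -3·1·64·1 = -192
  Y*Z ↦ 1·1·8·8 = 64
Sum: F(10, 8, 8) = (200) + (160) + (-80) + (-192) + (64) = 152.
Reducing mod 11: 152 ≡ 9 (mod 11).
Since F(a, b, c) ≡ 9 ≠ 0 (mod 11), P does NOT lie on the curve.


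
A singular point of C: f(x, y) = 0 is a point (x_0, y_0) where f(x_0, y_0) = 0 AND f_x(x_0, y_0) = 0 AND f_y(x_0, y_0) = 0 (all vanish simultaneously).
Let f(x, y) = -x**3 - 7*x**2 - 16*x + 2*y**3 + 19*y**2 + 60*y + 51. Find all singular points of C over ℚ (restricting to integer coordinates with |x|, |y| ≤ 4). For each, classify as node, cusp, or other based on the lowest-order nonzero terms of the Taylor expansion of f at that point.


Singular points: {(-2, -3)}; classification: node.

Compute partial derivatives:
  f_x = -3*x**2 - 14*x - 16.
  f_y = 6*y**2 + 38*y + 60.
Scan x_0 ∈ {−4, ..., 4}. For each x_0, f_y(x_0, y) is a polynomial in y; find its integer roots y ∈ {−4, ..., 4}, then test f_x and f at those candidates.
  x = -4: f_y(-4, y) = 6*y**2 + 38*y + 60; vanishes at y ∈ {-3}. (-4, -3): f_x = -8 ≠ 0.
  x = -3: f_y(-3, y) = 6*y**2 + 38*y + 60; vanishes at y ∈ {-3}. (-3, -3): f_x = -1 ≠ 0.
  x = -2: f_y(-2, y) = 6*y**2 + 38*y + 60; vanishes at y ∈ {-3}. (-2, -3): f_x = 0, f = 0 — SINGULAR.
  x = -1: f_y(-1, y) = 6*y**2 + 38*y + 60; vanishes at y ∈ {-3}. (-1, -3): f_x = -5 ≠ 0.
  x = 0: f_y(0, y) = 6*y**2 + 38*y + 60; vanishes at y ∈ {-3}. (0, -3): f_x = -16 ≠ 0.
  x = 1: f_y(1, y) = 6*y**2 + 38*y + 60; vanishes at y ∈ {-3}. (1, -3): f_x = -33 ≠ 0.
  x = 2: f_y(2, y) = 6*y**2 + 38*y + 60; vanishes at y ∈ {-3}. (2, -3): f_x = -56 ≠ 0.
  x = 3: f_y(3, y) = 6*y**2 + 38*y + 60; vanishes at y ∈ {-3}. (3, -3): f_x = -85 ≠ 0.
  x = 4: f_y(4, y) = 6*y**2 + 38*y + 60; vanishes at y ∈ {-3}. (4, -3): f_x = -120 ≠ 0.
Only singular point on the grid: (-2, -3).
Classify: substitute x = -2 + u, y = -3 + v and expand: f = -u**3 - u**2 + 2*v**3 + v**2.
No constant or linear terms (consistent with a singular point). Quadratic part: -u**2 + v**2. Cubic part: -u**3 + 2*v**3.
The quadratic part v**2 - u**2 = (v − u)(v + u) splits into two distinct linear factors, so there are two distinct tangent lines y − -3 = ±(x − -2) — this is a node (ordinary double point).
Classification: node.


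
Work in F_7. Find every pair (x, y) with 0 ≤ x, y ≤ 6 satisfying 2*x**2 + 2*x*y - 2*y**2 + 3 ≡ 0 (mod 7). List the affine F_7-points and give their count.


Affine F_7-points: {(1, 3), (1, 5), (3, 0), (3, 3), (4, 0), (4, 4), (6, 2), (6, 4)}; count = 8.

For each of the 49 pairs (x, y) ∈ F_7², evaluate f(x, y) mod 7. Record the zeros.
  x = 0: [0↦3, 1↦1, 2↦2, 3↦6, 4↦6, 5↦2, 6↦1]  zeros at y ∈ ∅
  x = 1: [0↦5, 1↦5, 2↦1, 3↦0, 4↦2, 5↦0, 6↦1]  zeros at y ∈ {3, 5}
  x = 2: [0↦4, 1↦6, 2↦4, 3↦5, 4↦2, 5↦2, 6↦5]  zeros at y ∈ ∅
  x = 3: [0↦0, 1↦4, 2↦4, 3↦0, 4↦6, 5↦1, 6↦6]  zeros at y ∈ {0, 3}
  x = 4: [0↦0, 1↦6, 2↦1, 3↦6, 4↦0, 5↦4, 6↦4]  zeros at y ∈ {0, 4}
  x = 5: [0↦4, 1↦5, 2↦2, 3↦2, 4↦5, 5↦4, 6↦6]  zeros at y ∈ ∅
  x = 6: [0↦5, 1↦1, 2↦0, 3↦2, 4↦0, 5↦1, 6↦5]  zeros at y ∈ {2, 4}
Collecting zeros: affine points = {(1, 3), (1, 5), (3, 0), (3, 3), (4, 0), (4, 4), (6, 2), (6, 4)}.
Total count |C(F_7)_aff| = 8.


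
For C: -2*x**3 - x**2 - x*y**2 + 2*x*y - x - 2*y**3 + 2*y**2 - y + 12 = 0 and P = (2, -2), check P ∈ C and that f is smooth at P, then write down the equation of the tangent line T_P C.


Tangent line at P: -37*x - 21*y + 32 = 0.

Step 1: f(2, -2) = 0, so P lies on C.
Step 2: partial derivatives
  f_x(x, y) = -6*x**2 - 2*x - y**2 + 2*y - 1, f_y(x, y) = -2*x*y + 2*x - 6*y**2 + 4*y - 1.
  f_x(P) = -37, f_y(P) = -21 (gradient nonzero, so P is smooth).
Step 3: tangent line at P: -37·(x − 2) + -21·(y − -2) = 0.
Expanding: -37*x - 21*y + 32 = 0.


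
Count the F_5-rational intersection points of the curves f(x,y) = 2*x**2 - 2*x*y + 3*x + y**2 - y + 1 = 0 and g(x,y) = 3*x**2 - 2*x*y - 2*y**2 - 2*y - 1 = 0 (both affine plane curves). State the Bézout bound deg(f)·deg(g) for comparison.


Common zeros: {(4, 4)}; count = 1; Bézout bound = 4.

deg(f) = 2, deg(g) = 2, so Bézout bound = 4.
Scan x ∈ F_5. For each x, list the y ∈ F_5 with f(x, y) ≡ 0 and those with g(x, y) ≡ 0 (mod 5); the common zeros in that column are the intersection.
  x = 0: f ≡ 0 at y ∈ ∅; g ≡ 0 at y ∈ {1, 3}; common: ∅.
  x = 1: f ≡ 0 at y ∈ {4}; g ≡ 0 at y ∈ ∅; common: ∅.
  x = 2: f ≡ 0 at y ∈ {0}; g ≡ 0 at y ∈ {3, 4}; common: ∅.
  x = 3: f ≡ 0 at y ∈ ∅; g ≡ 0 at y ∈ ∅; common: ∅.
  x = 4: f ≡ 0 at y ∈ {0, 4}; g ≡ 0 at y ∈ {1, 4}; common: {4}.
Collecting: common zeros = {(4, 4)}, so the count is 1.
Comparison with the Bézout bound: 1 ≤ 4 = deg(f)·deg(g), as expected for curves with no common component (the affine F_5-count falls short of the bound because intersections may lie at infinity, over extension fields, or carry multiplicity).


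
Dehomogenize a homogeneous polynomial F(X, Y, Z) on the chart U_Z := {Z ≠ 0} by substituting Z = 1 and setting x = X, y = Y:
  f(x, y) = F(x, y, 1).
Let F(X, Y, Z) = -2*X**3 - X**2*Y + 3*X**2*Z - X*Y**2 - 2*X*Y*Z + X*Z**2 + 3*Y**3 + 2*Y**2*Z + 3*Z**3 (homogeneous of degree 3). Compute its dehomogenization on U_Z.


f(x, y) = -2*x**3 - x**2*y + 3*x**2 - x*y**2 - 2*x*y + x + 3*y**3 + 2*y**2 + 3

On U_Z we set Z = 1. Each monomial c·X^i·Y^j·Z^k in F becomes c·x^i·y^j·1^k = c·x^i·y^j.
Substituting Z = 1: F(X, Y, 1) = -2*x**3 - x**2*y + 3*x**2 - x*y**2 - 2*x*y + x + 3*y**3 + 2*y**2 + 3.
Note: deg(f) ≤ deg(F) = 3; strict inequality happens when F is divisible by Z (lost terms).


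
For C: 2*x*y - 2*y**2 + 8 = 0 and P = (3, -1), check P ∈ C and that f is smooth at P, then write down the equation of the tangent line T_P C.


Tangent line at P: -2*x + 10*y + 16 = 0.

Step 1: f(3, -1) = 0, so P lies on C.
Step 2: partial derivatives
  f_x(x, y) = 2*y, f_y(x, y) = 2*x - 4*y.
  f_x(P) = -2, f_y(P) = 10 (gradient nonzero, so P is smooth).
Step 3: tangent line at P: -2·(x − 3) + 10·(y − -1) = 0.
Expanding: -2*x + 10*y + 16 = 0.


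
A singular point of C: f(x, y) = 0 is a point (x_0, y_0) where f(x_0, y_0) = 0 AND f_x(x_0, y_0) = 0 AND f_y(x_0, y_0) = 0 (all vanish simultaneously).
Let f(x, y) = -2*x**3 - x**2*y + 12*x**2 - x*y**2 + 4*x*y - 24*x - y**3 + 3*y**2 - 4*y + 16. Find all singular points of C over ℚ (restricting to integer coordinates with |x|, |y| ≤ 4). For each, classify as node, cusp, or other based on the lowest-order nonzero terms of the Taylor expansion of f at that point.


Singular points: {(2, 0)}; classification: cusp.

Compute partial derivatives:
  f_x = -6*x**2 - 2*x*y + 24*x - y**2 + 4*y - 24.
  f_y = -x**2 - 2*x*y + 4*x - 3*y**2 + 6*y - 4.
Scan x_0 ∈ {−4, ..., 4}. For each x_0, f_y(x_0, y) is a polynomial in y; find its integer roots y ∈ {−4, ..., 4}, then test f_x and f at those candidates.
  x = -4: f_y(-4, y) = -3*y**2 + 14*y - 36; no integer root y with |y| ≤ 4.
  x = -3: f_y(-3, y) = -3*y**2 + 12*y - 25; no integer root y with |y| ≤ 4.
  x = -2: f_y(-2, y) = -3*y**2 + 10*y - 16; no integer root y with |y| ≤ 4.
  x = -1: f_y(-1, y) = -3*y**2 + 8*y - 9; no integer root y with |y| ≤ 4.
  x = 0: f_y(0, y) = -3*y**2 + 6*y - 4; no integer root y with |y| ≤ 4.
  x = 1: f_y(1, y) = -3*y**2 + 4*y - 1; vanishes at y ∈ {1}. (1, 1): f_x = -5 ≠ 0.
  x = 2: f_y(2, y) = -3*y**2 + 2*y; vanishes at y ∈ {0}. (2, 0): f_x = 0, f = 0 — SINGULAR.
  x = 3: f_y(3, y) = -3*y**2 - 1; no integer root y with |y| ≤ 4.
  x = 4: f_y(4, y) = -3*y**2 - 2*y - 4; no integer root y with |y| ≤ 4.
Only singular point on the grid: (2, 0).
Classify: substitute x = 2 + u, y = 0 + v and expand: f = -2*u**3 - u**2*v - u*v**2 - v**3 + v**2.
No constant or linear terms (consistent with a singular point). Quadratic part: v**2. Cubic part: -2*u**3 - u**2*v - u*v**2 - v**3.
The quadratic part v**2 is a perfect square, so there is a single (double) tangent line v = 0, i.e. y = 0. Restricting the cubic part to that line (v = 0) leaves -2*u**3 ≠ 0, so f is not divisible by v and the branch is v² ≈ 2*u**3 to lowest order — this is a cusp.
Classification: cusp.


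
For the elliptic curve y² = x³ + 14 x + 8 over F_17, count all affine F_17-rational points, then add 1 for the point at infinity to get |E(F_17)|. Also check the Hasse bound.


Affine points = {(0, 5), (0, 12), (3, 3), (3, 14), (4, 3), (4, 14), (5, 4), (5, 13), (6, 6), (6, 11), (9, 8), (9, 9), (10, 3), (10, 14), (12, 0)}; affine count = 15; |E(F_17)| = 16.

Discriminant check: Δ ∝ 4a³ + 27b² = 4·14³ + 27·8² = 4·2744 + 27·64 ≡ 5 (mod 17). Nonzero ⇒ E is nonsingular.
For each x ∈ F_17, compute rhs = x³ + 14·x + 8 mod 17, then count y ∈ F_17 with y² ≡ rhs.
  x = 0: rhs = 8, matching y values: 5, 12 (2 points).
  x = 1: rhs = 6, matching y values: none (0 points).
  x = 2: rhs = 10, matching y values: none (0 points).
  x = 3: rhs = 9, matching y values: 3, 14 (2 points).
  x = 4: rhs = 9, matching y values: 3, 14 (2 points).
  x = 5: rhs = 16, matching y values: 4, 13 (2 points).
  x = 6: rhs = 2, matching y values: 6, 11 (2 points).
  x = 7: rhs = 7, matching y values: none (0 points).
  x = 8: rhs = 3, matching y values: none (0 points).
  x = 9: rhs = 13, matching y values: 8, 9 (2 points).
  x = 10: rhs = 9, matching y values: 3, 14 (2 points).
  x = 11: rhs = 14, matching y values: none (0 points).
  x = 12: rhs = 0, matching y values: 0 (1 points).
  x = 13: rhs = 7, matching y values: none (0 points).
  x = 14: rhs = 7, matching y values: none (0 points).
  x = 15: rhs = 6, matching y values: none (0 points).
  x = 16: rhs = 10, matching y values: none (0 points).
Total affine count: 15.
Full point count |E(F_17)| = 15 + 1 = 16.
Hasse bound: |16 − (17+1)| = |-2| = 2 ≤ 2√17 ≈ 8.2462 ✓.


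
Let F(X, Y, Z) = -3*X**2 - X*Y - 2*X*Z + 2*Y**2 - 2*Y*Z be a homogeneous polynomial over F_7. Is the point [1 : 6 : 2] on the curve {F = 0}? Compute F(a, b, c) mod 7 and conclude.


F(1,6,2) ≡ 0 (mod 7); P is on the curve.

Evaluate F(1, 6, 2) term-by-term (mod 7).
  -3*X**2 ↦ -3·1·1·1 = -3
  -X*Y ↦ -1·1·6·1 = -6
  -2*X*Z ↦ -2·1·1·2 = -4
  2*Y**2 ↦ 2·1·36·1 = 72
  -2*Y*Z ↦ -2·1·6·2 = -24
Sum: F(1, 6, 2) = (-3) + (-6) + (-4) + (72) + (-24) = 35.
Reducing mod 7: 35 ≡ 0 (mod 7).
Since F(a, b, c) ≡ 0 (mod 7), P lies on the curve.


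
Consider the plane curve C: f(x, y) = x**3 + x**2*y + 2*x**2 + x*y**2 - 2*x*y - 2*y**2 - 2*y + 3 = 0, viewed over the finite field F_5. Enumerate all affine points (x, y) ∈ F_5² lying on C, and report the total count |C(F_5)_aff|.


Affine F_5-points: {(2, 2), (3, 1), (3, 3), (4, 3), (4, 4)}; count = 5.

For each of the 25 pairs (x, y) ∈ F_5², evaluate f(x, y) mod 5. Record the zeros.
  x = 0: [0↦3, 1↦4, 2↦1, 3↦4, 4↦3]  zeros at y ∈ ∅
  x = 1: [0↦1, 1↦2, 2↦1, 3↦3, 4↦3]  zeros at y ∈ ∅
  x = 2: [0↦4, 1↦2, 2↦0, 3↦3, 4↦1]  zeros at y ∈ {2}
  x = 3: [0↦3, 1↦0, 2↦4, 3↦0, 4↦3]  zeros at y ∈ {1, 3}
  x = 4: [0↦4, 1↦2, 2↦4, 3↦0, 4↦0]  zeros at y ∈ {3, 4}
Collecting zeros: affine points = {(2, 2), (3, 1), (3, 3), (4, 3), (4, 4)}.
Total count |C(F_5)_aff| = 5.


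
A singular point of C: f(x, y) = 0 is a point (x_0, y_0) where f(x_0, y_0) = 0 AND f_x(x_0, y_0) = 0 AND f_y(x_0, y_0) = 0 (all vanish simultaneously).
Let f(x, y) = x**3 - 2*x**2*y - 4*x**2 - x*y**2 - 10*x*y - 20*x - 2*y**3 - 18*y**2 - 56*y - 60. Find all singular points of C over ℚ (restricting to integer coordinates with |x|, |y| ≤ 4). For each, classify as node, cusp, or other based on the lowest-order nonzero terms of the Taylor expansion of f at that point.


Singular points: {(-1, -3)}; classification: node.

Compute partial derivatives:
  f_x = 3*x**2 - 4*x*y - 8*x - y**2 - 10*y - 20.
  f_y = -2*x**2 - 2*x*y - 10*x - 6*y**2 - 36*y - 56.
Scan x_0 ∈ {−4, ..., 4}. For each x_0, f_y(x_0, y) is a polynomial in y; find its integer roots y ∈ {−4, ..., 4}, then test f_x and f at those candidates.
  x = -4: f_y(-4, y) = -6*y**2 - 28*y - 48; no integer root y with |y| ≤ 4.
  x = -3: f_y(-3, y) = -6*y**2 - 30*y - 44; no integer root y with |y| ≤ 4.
  x = -2: f_y(-2, y) = -6*y**2 - 32*y - 44; no integer root y with |y| ≤ 4.
  x = -1: f_y(-1, y) = -6*y**2 - 34*y - 48; vanishes at y ∈ {-3}. (-1, -3): f_x = 0, f = 0 — SINGULAR.
  x = 0: f_y(0, y) = -6*y**2 - 36*y - 56; no integer root y with |y| ≤ 4.
  x = 1: f_y(1, y) = -6*y**2 - 38*y - 68; no integer root y with |y| ≤ 4.
  x = 2: f_y(2, y) = -6*y**2 - 40*y - 84; no integer root y with |y| ≤ 4.
  x = 3: f_y(3, y) = -6*y**2 - 42*y - 104; no integer root y with |y| ≤ 4.
  x = 4: f_y(4, y) = -6*y**2 - 44*y - 128; no integer root y with |y| ≤ 4.
Only singular point on the grid: (-1, -3).
Classify: substitute x = -1 + u, y = -3 + v and expand: f = u**3 - 2*u**2*v - u**2 - u*v**2 - 2*v**3 + v**2.
No constant or linear terms (consistent with a singular point). Quadratic part: -u**2 + v**2. Cubic part: u**3 - 2*u**2*v - u*v**2 - 2*v**3.
The quadratic part v**2 - u**2 = (v − u)(v + u) splits into two distinct linear factors, so there are two distinct tangent lines y − -3 = ±(x − -1) — this is a node (ordinary double point).
Classification: node.


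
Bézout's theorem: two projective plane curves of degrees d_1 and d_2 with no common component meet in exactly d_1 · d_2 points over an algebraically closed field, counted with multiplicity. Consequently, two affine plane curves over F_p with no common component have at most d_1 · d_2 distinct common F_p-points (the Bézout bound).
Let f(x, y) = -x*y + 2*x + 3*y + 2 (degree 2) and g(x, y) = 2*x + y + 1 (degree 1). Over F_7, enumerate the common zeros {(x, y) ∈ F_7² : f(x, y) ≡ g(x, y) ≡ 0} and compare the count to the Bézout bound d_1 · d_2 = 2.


Common zeros: ∅; count = 0; Bézout bound = 2.

deg(f) = 2, deg(g) = 1, so Bézout bound = 2.
Scan x ∈ F_7. For each x, list the y ∈ F_7 with f(x, y) ≡ 0 and those with g(x, y) ≡ 0 (mod 7); the common zeros in that column are the intersection.
  x = 0: f ≡ 0 at y ∈ {4}; g ≡ 0 at y ∈ {6}; common: ∅.
  x = 1: f ≡ 0 at y ∈ {5}; g ≡ 0 at y ∈ {4}; common: ∅.
  x = 2: f ≡ 0 at y ∈ {1}; g ≡ 0 at y ∈ {2}; common: ∅.
  x = 3: f ≡ 0 at y ∈ ∅; g ≡ 0 at y ∈ {0}; common: ∅.
  x = 4: f ≡ 0 at y ∈ {3}; g ≡ 0 at y ∈ {5}; common: ∅.
  x = 5: f ≡ 0 at y ∈ {6}; g ≡ 0 at y ∈ {3}; common: ∅.
  x = 6: f ≡ 0 at y ∈ {0}; g ≡ 0 at y ∈ {1}; common: ∅.
Collecting: common zeros = ∅, so the count is 0.
Comparison with the Bézout bound: 0 ≤ 2 = deg(f)·deg(g), as expected for curves with no common component (the affine F_7-count falls short of the bound because intersections may lie at infinity, over extension fields, or carry multiplicity).


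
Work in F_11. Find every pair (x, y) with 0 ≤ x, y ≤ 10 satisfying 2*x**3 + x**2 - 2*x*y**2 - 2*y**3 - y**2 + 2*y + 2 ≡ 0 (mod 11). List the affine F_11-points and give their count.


Affine F_11-points: {(0, 3), (1, 7), (2, 0), (4, 5), (5, 6), (6, 6), (7, 0), (8, 9)}; count = 8.

For each of the 121 pairs (x, y) ∈ F_11², evaluate f(x, y) mod 11. Record the zeros.
  x = 0: [0↦2, 1↦1, 2↦8, 3↦0, 4↦9, 5↦1, 6↦8, 7↦7, 8↦8, 9↦10, 10↦1]  zeros at y ∈ {3}
  x = 1: [0↦5, 1↦2, 2↦3, 3↦7, 4↦2, 5↦9, 6↦5, 7↦0, 8↦4, 9↦5, 10↦2]  zeros at y ∈ {7}
  x = 2: [0↦0, 1↦6, 2↦1, 3↦6, 4↦9, 5↦9, 6↦5, 7↦7, 8↦3, 9↦3, 10↦6]  zeros at y ∈ {0}
  x = 3: [0↦10, 1↦3, 2↦3, 3↦9, 4↦9, 5↦2, 6↦9, 7↦7, 8↦6, 9↦5, 10↦3]  zeros at y ∈ ∅
  x = 4: [0↦3, 1↦5, 2↦10, 3↦6, 4↦3, 5↦0, 6↦7, 7↦1, 8↦3, 9↦1, 10↦5]  zeros at y ∈ {5}
  x = 5: [0↦2, 1↦2, 2↦1, 3↦9, 4↦3, 5↦4, 6↦0, 7↦1, 8↦6, 9↦3, 10↦2]  zeros at y ∈ {6}
  x = 6: [0↦8, 1↦6, 2↦10, 3↦8, 4↦10, 5↦4, 6↦0, 7↦8, 8↦5, 9↦1, 10↦6]  zeros at y ∈ {6}
  x = 7: [0↦0, 1↦7, 2↦5, 3↦4, 4↦3, 5↦1, 6↦8, 7↦1, 8↦1, 9↦7, 10↦7]  zeros at y ∈ {0}
  x = 8: [0↦1, 1↦6, 2↦9, 3↦9, 4↦5, 5↦7, 6↦3, 7↦3, 8↦6, 9↦0, 10↦6]  zeros at y ∈ {9}
  x = 9: [0↦1, 1↦4, 2↦1, 3↦2, 4↦6, 5↦1, 6↦8, 7↦4, 8↦10, 9↦3, 10↦4]  zeros at y ∈ ∅
  x = 10: [0↦1, 1↦2, 2↦4, 3↦6, 4↦7, 5↦6, 6↦2, 7↦5, 8↦3, 9↦6, 10↦2]  zeros at y ∈ ∅
Collecting zeros: affine points = {(0, 3), (1, 7), (2, 0), (4, 5), (5, 6), (6, 6), (7, 0), (8, 9)}.
Total count |C(F_11)_aff| = 8.


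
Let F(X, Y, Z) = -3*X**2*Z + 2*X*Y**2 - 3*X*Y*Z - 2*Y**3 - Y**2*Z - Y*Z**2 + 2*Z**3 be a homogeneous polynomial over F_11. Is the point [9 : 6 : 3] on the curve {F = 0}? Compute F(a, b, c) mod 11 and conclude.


F(9,6,3) ≡ 4 (mod 11); P is NOT on the curve.

Evaluate F(9, 6, 3) term-by-term (mod 11).
  -3*X**2*Z ↦ -3·81·1·3 = -729
  2*X*Y**2 ↦ 2·9·36·1 = 648
  -3*X*Y*Z ↦ -3·9·6·3 = -486
  -2*Y**3 ↦ -2·1·216·1 = -432
  -Y**2*Z ↦ -1·1·36·3 = -108
  -Y*Z**2 ↦ -1·1·6·9 = -54
  2*Z**3 ↦ 2·1·1·27 = 54
Sum: F(9, 6, 3) = (-729) + (648) + (-486) + (-432) + (-108) + (-54) + (54) = -1107.
Reducing mod 11: -1107 ≡ 4 (mod 11).
Since F(a, b, c) ≡ 4 ≠ 0 (mod 11), P does NOT lie on the curve.


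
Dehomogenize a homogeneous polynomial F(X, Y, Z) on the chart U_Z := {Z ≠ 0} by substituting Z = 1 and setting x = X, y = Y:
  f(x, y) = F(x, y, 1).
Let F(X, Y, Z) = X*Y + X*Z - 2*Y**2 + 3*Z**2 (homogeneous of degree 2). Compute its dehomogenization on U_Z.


f(x, y) = x*y + x - 2*y**2 + 3

On U_Z we set Z = 1. Each monomial c·X^i·Y^j·Z^k in F becomes c·x^i·y^j·1^k = c·x^i·y^j.
Substituting Z = 1: F(X, Y, 1) = x*y + x - 2*y**2 + 3.
Note: deg(f) ≤ deg(F) = 2; strict inequality happens when F is divisible by Z (lost terms).


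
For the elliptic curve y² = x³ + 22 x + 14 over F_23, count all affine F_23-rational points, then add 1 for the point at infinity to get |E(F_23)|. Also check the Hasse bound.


Affine points = {(8, 9), (8, 14), (11, 0), (13, 6), (13, 17), (15, 4), (15, 19), (16, 0), (18, 3), (18, 20), (19, 0), (20, 6), (20, 17), (21, 10), (21, 13)}; affine count = 15; |E(F_23)| = 16.

Discriminant check: Δ ∝ 4a³ + 27b² = 4·22³ + 27·14² = 4·10648 + 27·196 ≡ 21 (mod 23). Nonzero ⇒ E is nonsingular.
For each x ∈ F_23, compute rhs = x³ + 22·x + 14 mod 23, then count y ∈ F_23 with y² ≡ rhs.
  x = 0: rhs = 14, matching y values: none (0 points).
  x = 1: rhs = 14, matching y values: none (0 points).
  x = 2: rhs = 20, matching y values: none (0 points).
  x = 3: rhs = 15, matching y values: none (0 points).
  x = 4: rhs = 5, matching y values: none (0 points).
  x = 5: rhs = 19, matching y values: none (0 points).
  x = 6: rhs = 17, matching y values: none (0 points).
  x = 7: rhs = 5, matching y values: none (0 points).
  x = 8: rhs = 12, matching y values: 9, 14 (2 points).
  x = 9: rhs = 21, matching y values: none (0 points).
  x = 10: rhs = 15, matching y values: none (0 points).
  x = 11: rhs = 0, matching y values: 0 (1 points).
  x = 12: rhs = 5, matching y values: none (0 points).
  x = 13: rhs = 13, matching y values: 6, 17 (2 points).
  x = 14: rhs = 7, matching y values: none (0 points).
  x = 15: rhs = 16, matching y values: 4, 19 (2 points).
  x = 16: rhs = 0, matching y values: 0 (1 points).
  x = 17: rhs = 11, matching y values: none (0 points).
  x = 18: rhs = 9, matching y values: 3, 20 (2 points).
  x = 19: rhs = 0, matching y values: 0 (1 points).
  x = 20: rhs = 13, matching y values: 6, 17 (2 points).
  x = 21: rhs = 8, matching y values: 10, 13 (2 points).
  x = 22: rhs = 14, matching y values: none (0 points).
Total affine count: 15.
Full point count |E(F_23)| = 15 + 1 = 16.
Hasse bound: |16 − (23+1)| = |-8| = 8 ≤ 2√23 ≈ 9.5917 ✓.


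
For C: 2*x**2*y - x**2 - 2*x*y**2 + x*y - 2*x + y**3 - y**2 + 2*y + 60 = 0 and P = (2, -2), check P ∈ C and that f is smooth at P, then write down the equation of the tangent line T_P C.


Tangent line at P: -32*x + 44*y + 152 = 0.

Step 1: f(2, -2) = 0, so P lies on C.
Step 2: partial derivatives
  f_x(x, y) = 4*x*y - 2*x - 2*y**2 + y - 2, f_y(x, y) = 2*x**2 - 4*x*y + x + 3*y**2 - 2*y + 2.
  f_x(P) = -32, f_y(P) = 44 (gradient nonzero, so P is smooth).
Step 3: tangent line at P: -32·(x − 2) + 44·(y − -2) = 0.
Expanding: -32*x + 44*y + 152 = 0.


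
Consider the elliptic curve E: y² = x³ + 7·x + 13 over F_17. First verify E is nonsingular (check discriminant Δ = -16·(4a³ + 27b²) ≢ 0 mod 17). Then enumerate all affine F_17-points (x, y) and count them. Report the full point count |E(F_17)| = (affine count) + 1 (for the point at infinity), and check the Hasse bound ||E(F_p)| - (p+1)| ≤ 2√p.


Affine points = {(0, 8), (0, 9), (1, 2), (1, 15), (2, 1), (2, 16), (6, 4), (6, 13), (14, 4), (14, 13), (15, 5), (15, 12)}; affine count = 12; |E(F_17)| = 13.

Discriminant check: Δ ∝ 4a³ + 27b² = 4·7³ + 27·13² = 4·343 + 27·169 ≡ 2 (mod 17). Nonzero ⇒ E is nonsingular.
For each x ∈ F_17, compute rhs = x³ + 7·x + 13 mod 17, then count y ∈ F_17 with y² ≡ rhs.
  x = 0: rhs = 13, matching y values: 8, 9 (2 points).
  x = 1: rhs = 4, matching y values: 2, 15 (2 points).
  x = 2: rhs = 1, matching y values: 1, 16 (2 points).
  x = 3: rhs = 10, matching y values: none (0 points).
  x = 4: rhs = 3, matching y values: none (0 points).
  x = 5: rhs = 3, matching y values: none (0 points).
  x = 6: rhs = 16, matching y values: 4, 13 (2 points).
  x = 7: rhs = 14, matching y values: none (0 points).
  x = 8: rhs = 3, matching y values: none (0 points).
  x = 9: rhs = 6, matching y values: none (0 points).
  x = 10: rhs = 12, matching y values: none (0 points).
  x = 11: rhs = 10, matching y values: none (0 points).
  x = 12: rhs = 6, matching y values: none (0 points).
  x = 13: rhs = 6, matching y values: none (0 points).
  x = 14: rhs = 16, matching y values: 4, 13 (2 points).
  x = 15: rhs = 8, matching y values: 5, 12 (2 points).
  x = 16: rhs = 5, matching y values: none (0 points).
Total affine count: 12.
Full point count |E(F_17)| = 12 + 1 = 13.
Hasse bound: |13 − (17+1)| = |-5| = 5 ≤ 2√17 ≈ 8.2462 ✓.


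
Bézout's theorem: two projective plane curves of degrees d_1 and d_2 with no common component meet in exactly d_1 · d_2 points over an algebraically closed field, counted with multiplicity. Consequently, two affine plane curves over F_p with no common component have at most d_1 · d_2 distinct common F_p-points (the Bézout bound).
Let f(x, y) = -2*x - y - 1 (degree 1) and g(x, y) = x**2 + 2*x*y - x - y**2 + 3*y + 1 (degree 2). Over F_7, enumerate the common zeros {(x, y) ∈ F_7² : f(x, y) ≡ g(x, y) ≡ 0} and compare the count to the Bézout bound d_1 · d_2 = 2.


Common zeros: {(3, 0)}; count = 1; Bézout bound = 2.

deg(f) = 1, deg(g) = 2, so Bézout bound = 2.
Scan x ∈ F_7. For each x, list the y ∈ F_7 with f(x, y) ≡ 0 and those with g(x, y) ≡ 0 (mod 7); the common zeros in that column are the intersection.
  x = 0: f ≡ 0 at y ∈ {6}; g ≡ 0 at y ∈ ∅; common: ∅.
  x = 1: f ≡ 0 at y ∈ {4}; g ≡ 0 at y ∈ {2, 3}; common: ∅.
  x = 2: f ≡ 0 at y ∈ {2}; g ≡ 0 at y ∈ ∅; common: ∅.
  x = 3: f ≡ 0 at y ∈ {0}; g ≡ 0 at y ∈ {0, 2}; common: {0}.
  x = 4: f ≡ 0 at y ∈ {5}; g ≡ 0 at y ∈ ∅; common: ∅.
  x = 5: f ≡ 0 at y ∈ {3}; g ≡ 0 at y ∈ {0, 6}; common: ∅.
  x = 6: f ≡ 0 at y ∈ {1}; g ≡ 0 at y ∈ ∅; common: ∅.
Collecting: common zeros = {(3, 0)}, so the count is 1.
Comparison with the Bézout bound: 1 ≤ 2 = deg(f)·deg(g), as expected for curves with no common component (the affine F_7-count falls short of the bound because intersections may lie at infinity, over extension fields, or carry multiplicity).


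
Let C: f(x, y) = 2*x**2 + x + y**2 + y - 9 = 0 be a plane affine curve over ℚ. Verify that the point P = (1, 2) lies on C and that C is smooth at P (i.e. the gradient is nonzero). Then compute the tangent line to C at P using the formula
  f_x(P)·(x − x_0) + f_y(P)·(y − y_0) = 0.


Tangent line at P: 5*x + 5*y - 15 = 0.

Step 1: f(1, 2) = 0, so P lies on C.
Step 2: partial derivatives
  f_x(x, y) = 4*x + 1, f_y(x, y) = 2*y + 1.
  f_x(P) = 5, f_y(P) = 5 (gradient nonzero, so P is smooth).
Step 3: tangent line at P: 5·(x − 1) + 5·(y − 2) = 0.
Expanding: 5*x + 5*y - 15 = 0.


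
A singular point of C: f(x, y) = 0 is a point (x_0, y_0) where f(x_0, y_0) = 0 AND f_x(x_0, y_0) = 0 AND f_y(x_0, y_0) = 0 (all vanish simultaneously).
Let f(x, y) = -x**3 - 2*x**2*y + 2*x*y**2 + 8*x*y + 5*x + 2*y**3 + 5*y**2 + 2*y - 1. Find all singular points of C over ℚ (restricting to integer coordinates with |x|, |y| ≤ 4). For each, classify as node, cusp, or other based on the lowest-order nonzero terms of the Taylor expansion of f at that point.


Singular points: {(1, -1)}; classification: node.

Compute partial derivatives:
  f_x = -3*x**2 - 4*x*y + 2*y**2 + 8*y + 5.
  f_y = -2*x**2 + 4*x*y + 8*x + 6*y**2 + 10*y + 2.
Scan x_0 ∈ {−4, ..., 4}. For each x_0, f_y(x_0, y) is a polynomial in y; find its integer roots y ∈ {−4, ..., 4}, then test f_x and f at those candidates.
  x = -4: f_y(-4, y) = 6*y**2 - 6*y - 62; no integer root y with |y| ≤ 4.
  x = -3: f_y(-3, y) = 6*y**2 - 2*y - 40; no integer root y with |y| ≤ 4.
  x = -2: f_y(-2, y) = 6*y**2 + 2*y - 22; no integer root y with |y| ≤ 4.
  x = -1: f_y(-1, y) = 6*y**2 + 6*y - 8; no integer root y with |y| ≤ 4.
  x = 0: f_y(0, y) = 6*y**2 + 10*y + 2; no integer root y with |y| ≤ 4.
  x = 1: f_y(1, y) = 6*y**2 + 14*y + 8; vanishes at y ∈ {-1}. (1, -1): f_x = 0, f = 0 — SINGULAR.
  x = 2: f_y(2, y) = 6*y**2 + 18*y + 10; no integer root y with |y| ≤ 4.
  x = 3: f_y(3, y) = 6*y**2 + 22*y + 8; no integer root y with |y| ≤ 4.
  x = 4: f_y(4, y) = 6*y**2 + 26*y + 2; no integer root y with |y| ≤ 4.
Only singular point on the grid: (1, -1).
Classify: substitute x = 1 + u, y = -1 + v and expand: f = -u**3 - 2*u**2*v - u**2 + 2*u*v**2 + 2*v**3 + v**2.
No constant or linear terms (consistent with a singular point). Quadratic part: -u**2 + v**2. Cubic part: -u**3 - 2*u**2*v + 2*u*v**2 + 2*v**3.
The quadratic part v**2 - u**2 = (v − u)(v + u) splits into two distinct linear factors, so there are two distinct tangent lines y − -1 = ±(x − 1) — this is a node (ordinary double point).
Classification: node.


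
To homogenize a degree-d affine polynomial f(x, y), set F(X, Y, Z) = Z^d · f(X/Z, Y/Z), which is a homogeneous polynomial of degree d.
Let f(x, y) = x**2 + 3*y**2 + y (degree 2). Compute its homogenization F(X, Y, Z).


F(X, Y, Z) = X**2 + 3*Y**2 + Y*Z

deg(f) = 2.
Substitute x = X/Z, y = Y/Z into f, then multiply by Z^2.
  monomial 1·x^2·y^0 ↦ 1·X^2·Y^0·Z^0.
  monomial 3·x^0·y^2 ↦ 3·X^0·Y^2·Z^0.
  monomial 1·x^0·y^1 ↦ 1·X^0·Y^1·Z^1.
Collecting: F(X, Y, Z) = X**2 + 3*Y**2 + Y*Z.


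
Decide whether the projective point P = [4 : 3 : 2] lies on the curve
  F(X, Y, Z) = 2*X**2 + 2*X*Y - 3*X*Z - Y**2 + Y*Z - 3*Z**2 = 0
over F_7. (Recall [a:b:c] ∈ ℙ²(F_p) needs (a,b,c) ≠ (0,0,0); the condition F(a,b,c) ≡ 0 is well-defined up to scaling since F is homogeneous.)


F(4,3,2) ≡ 3 (mod 7); P is NOT on the curve.

Evaluate F(4, 3, 2) term-by-term (mod 7).
  2*X**2 ↦ 2·16·1·1 = 32
  2*X*Y ↦ 2·4·3·1 = 24
  -3*X*Z ↦ -3·4·1·2 = -24
  -Y**2 ↦ -1·1·9·1 = -9
  Y*Z ↦ 1·1·3·2 = 6
  -3*Z**2 ↦ -3·1·1·4 = -12
Sum: F(4, 3, 2) = (32) + (24) + (-24) + (-9) + (6) + (-12) = 17.
Reducing mod 7: 17 ≡ 3 (mod 7).
Since F(a, b, c) ≡ 3 ≠ 0 (mod 7), P does NOT lie on the curve.


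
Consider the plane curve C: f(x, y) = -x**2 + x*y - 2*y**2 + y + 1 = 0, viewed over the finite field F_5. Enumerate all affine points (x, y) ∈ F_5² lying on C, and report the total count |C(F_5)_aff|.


Affine F_5-points: {(0, 1), (0, 2), (1, 0), (1, 1), (2, 2), (4, 0)}; count = 6.

For each of the 25 pairs (x, y) ∈ F_5², evaluate f(x, y) mod 5. Record the zeros.
  x = 0: [0↦1, 1↦0, 2↦0, 3↦1, 4↦3]  zeros at y ∈ {1, 2}
  x = 1: [0↦0, 1↦0, 2↦1, 3↦3, 4↦1]  zeros at y ∈ {0, 1}
  x = 2: [0↦2, 1↦3, 2↦0, 3↦3, 4↦2]  zeros at y ∈ {2}
  x = 3: [0↦2, 1↦4, 2↦2, 3↦1, 4↦1]  zeros at y ∈ ∅
  x = 4: [0↦0, 1↦3, 2↦2, 3↦2, 4↦3]  zeros at y ∈ {0}
Collecting zeros: affine points = {(0, 1), (0, 2), (1, 0), (1, 1), (2, 2), (4, 0)}.
Total count |C(F_5)_aff| = 6.


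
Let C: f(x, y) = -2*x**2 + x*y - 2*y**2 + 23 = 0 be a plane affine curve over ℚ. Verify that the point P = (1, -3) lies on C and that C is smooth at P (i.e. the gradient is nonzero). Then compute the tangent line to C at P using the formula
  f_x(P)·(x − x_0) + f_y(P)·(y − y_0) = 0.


Tangent line at P: -7*x + 13*y + 46 = 0.

Step 1: f(1, -3) = 0, so P lies on C.
Step 2: partial derivatives
  f_x(x, y) = -4*x + y, f_y(x, y) = x - 4*y.
  f_x(P) = -7, f_y(P) = 13 (gradient nonzero, so P is smooth).
Step 3: tangent line at P: -7·(x − 1) + 13·(y − -3) = 0.
Expanding: -7*x + 13*y + 46 = 0.


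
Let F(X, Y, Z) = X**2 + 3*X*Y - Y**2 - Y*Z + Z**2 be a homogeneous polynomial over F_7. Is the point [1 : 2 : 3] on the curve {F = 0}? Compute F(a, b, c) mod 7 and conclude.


F(1,2,3) ≡ 6 (mod 7); P is NOT on the curve.

Evaluate F(1, 2, 3) term-by-term (mod 7).
  X**2 ↦ 1·1·1·1 = 1
  3*X*Y ↦ 3·1·2·1 = 6
  -Y**2 ↦ -1·1·4·1 = -4
  -Y*Z ↦ -1·1·2·3 = -6
  Z**2 ↦ 1·1·1·9 = 9
Sum: F(1, 2, 3) = (1) + (6) + (-4) + (-6) + (9) = 6.
Reducing mod 7: 6 ≡ 6 (mod 7).
Since F(a, b, c) ≡ 6 ≠ 0 (mod 7), P does NOT lie on the curve.


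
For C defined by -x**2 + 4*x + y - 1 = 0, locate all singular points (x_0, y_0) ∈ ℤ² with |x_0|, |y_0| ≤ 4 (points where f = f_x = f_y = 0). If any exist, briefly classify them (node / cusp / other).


No singular points in the scanned grid; C is smooth there.

Compute partial derivatives:
  f_x = 4 - 2*x.
  f_y = 1.
f_y = 1 is a nonzero constant, so f_y never vanishes: no point (x, y) can satisfy f = f_x = f_y = 0. In particular no (x, y) ∈ {−4, ..., 4}² is singular; the curve is smooth.


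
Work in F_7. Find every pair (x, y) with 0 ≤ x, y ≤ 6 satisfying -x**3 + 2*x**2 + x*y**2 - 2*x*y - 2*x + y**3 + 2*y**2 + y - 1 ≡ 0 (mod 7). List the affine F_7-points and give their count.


Affine F_7-points: {(1, 3), (2, 3), (3, 6), (4, 4), (6, 3)}; count = 5.

For each of the 49 pairs (x, y) ∈ F_7², evaluate f(x, y) mod 7. Record the zeros.
  x = 0: [0↦6, 1↦3, 2↦3, 3↦5, 4↦1, 5↦4, 6↦6]  zeros at y ∈ ∅
  x = 1: [0↦5, 1↦1, 2↦2, 3↦0, 4↦1, 5↦4, 6↦1]  zeros at y ∈ {3}
  x = 2: [0↦2, 1↦4, 2↦6, 3↦0, 4↦6, 5↦2, 6↦1]  zeros at y ∈ {3}
  x = 3: [0↦5, 1↦6, 2↦2, 3↦6, 4↦3, 5↦6, 6↦0]  zeros at y ∈ {6}
  x = 4: [0↦1, 1↦1, 2↦5, 3↦5, 4↦0, 5↦3, 6↦6]  zeros at y ∈ {4}
  x = 5: [0↦5, 1↦4, 2↦2, 3↦5, 4↦5, 5↦1, 6↦6]  zeros at y ∈ ∅
  x = 6: [0↦4, 1↦2, 2↦1, 3↦0, 4↦5, 5↦1, 6↦1]  zeros at y ∈ {3}
Collecting zeros: affine points = {(1, 3), (2, 3), (3, 6), (4, 4), (6, 3)}.
Total count |C(F_7)_aff| = 5.


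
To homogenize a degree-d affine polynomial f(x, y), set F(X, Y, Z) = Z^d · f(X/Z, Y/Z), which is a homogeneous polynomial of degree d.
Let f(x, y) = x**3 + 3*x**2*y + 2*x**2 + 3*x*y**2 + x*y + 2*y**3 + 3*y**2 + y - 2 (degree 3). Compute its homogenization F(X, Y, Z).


F(X, Y, Z) = X**3 + 3*X**2*Y + 2*X**2*Z + 3*X*Y**2 + X*Y*Z + 2*Y**3 + 3*Y**2*Z + Y*Z**2 - 2*Z**3

deg(f) = 3.
Substitute x = X/Z, y = Y/Z into f, then multiply by Z^3.
  monomial 1·x^3·y^0 ↦ 1·X^3·Y^0·Z^0.
  monomial 3·x^2·y^1 ↦ 3·X^2·Y^1·Z^0.
  monomial 2·x^2·y^0 ↦ 2·X^2·Y^0·Z^1.
  monomial 3·x^1·y^2 ↦ 3·X^1·Y^2·Z^0.
  monomial 1·x^1·y^1 ↦ 1·X^1·Y^1·Z^1.
  monomial 2·x^0·y^3 ↦ 2·X^0·Y^3·Z^0.
  monomial 3·x^0·y^2 ↦ 3·X^0·Y^2·Z^1.
  monomial 1·x^0·y^1 ↦ 1·X^0·Y^1·Z^2.
  monomial -2·x^0·y^0 ↦ -2·X^0·Y^0·Z^3.
Collecting: F(X, Y, Z) = X**3 + 3*X**2*Y + 2*X**2*Z + 3*X*Y**2 + X*Y*Z + 2*Y**3 + 3*Y**2*Z + Y*Z**2 - 2*Z**3.


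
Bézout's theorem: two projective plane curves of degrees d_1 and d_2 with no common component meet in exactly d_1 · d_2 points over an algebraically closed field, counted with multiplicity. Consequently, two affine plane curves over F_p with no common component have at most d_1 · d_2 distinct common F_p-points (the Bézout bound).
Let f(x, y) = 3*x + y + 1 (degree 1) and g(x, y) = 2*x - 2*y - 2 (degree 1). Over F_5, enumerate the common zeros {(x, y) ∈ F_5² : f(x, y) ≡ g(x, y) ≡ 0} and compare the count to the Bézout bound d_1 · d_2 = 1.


Common zeros: {(0, 4)}; count = 1; Bézout bound = 1.

deg(f) = 1, deg(g) = 1, so Bézout bound = 1.
Scan x ∈ F_5. For each x, list the y ∈ F_5 with f(x, y) ≡ 0 and those with g(x, y) ≡ 0 (mod 5); the common zeros in that column are the intersection.
  x = 0: f ≡ 0 at y ∈ {4}; g ≡ 0 at y ∈ {4}; common: {4}.
  x = 1: f ≡ 0 at y ∈ {1}; g ≡ 0 at y ∈ {0}; common: ∅.
  x = 2: f ≡ 0 at y ∈ {3}; g ≡ 0 at y ∈ {1}; common: ∅.
  x = 3: f ≡ 0 at y ∈ {0}; g ≡ 0 at y ∈ {2}; common: ∅.
  x = 4: f ≡ 0 at y ∈ {2}; g ≡ 0 at y ∈ {3}; common: ∅.
Collecting: common zeros = {(0, 4)}, so the count is 1.
Comparison with the Bézout bound: 1 ≤ 1 = deg(f)·deg(g), as expected for curves with no common component (the bound is attained).


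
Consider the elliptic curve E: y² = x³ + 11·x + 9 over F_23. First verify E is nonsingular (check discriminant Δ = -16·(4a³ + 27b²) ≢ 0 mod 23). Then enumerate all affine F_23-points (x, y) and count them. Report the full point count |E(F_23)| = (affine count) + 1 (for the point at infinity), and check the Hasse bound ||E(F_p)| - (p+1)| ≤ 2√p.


Affine points = {(0, 3), (0, 20), (2, 4), (2, 19), (3, 0), (4, 5), (4, 18), (9, 3), (9, 20), (11, 9), (11, 14), (12, 11), (12, 12), (13, 7), (13, 16), (14, 3), (14, 20), (16, 7), (16, 16), (17, 7), (17, 16), (18, 6), (18, 17), (19, 4), (19, 19), (20, 8), (20, 15), (21, 5), (21, 18)}; affine count = 29; |E(F_23)| = 30.

Discriminant check: Δ ∝ 4a³ + 27b² = 4·11³ + 27·9² = 4·1331 + 27·81 ≡ 13 (mod 23). Nonzero ⇒ E is nonsingular.
For each x ∈ F_23, compute rhs = x³ + 11·x + 9 mod 23, then count y ∈ F_23 with y² ≡ rhs.
  x = 0: rhs = 9, matching y values: 3, 20 (2 points).
  x = 1: rhs = 21, matching y values: none (0 points).
  x = 2: rhs = 16, matching y values: 4, 19 (2 points).
  x = 3: rhs = 0, matching y values: 0 (1 points).
  x = 4: rhs = 2, matching y values: 5, 18 (2 points).
  x = 5: rhs = 5, matching y values: none (0 points).
  x = 6: rhs = 15, matching y values: none (0 points).
  x = 7: rhs = 15, matching y values: none (0 points).
  x = 8: rhs = 11, matching y values: none (0 points).
  x = 9: rhs = 9, matching y values: 3, 20 (2 points).
  x = 10: rhs = 15, matching y values: none (0 points).
  x = 11: rhs = 12, matching y values: 9, 14 (2 points).
  x = 12: rhs = 6, matching y values: 11, 12 (2 points).
  x = 13: rhs = 3, matching y values: 7, 16 (2 points).
  x = 14: rhs = 9, matching y values: 3, 20 (2 points).
  x = 15: rhs = 7, matching y values: none (0 points).
  x = 16: rhs = 3, matching y values: 7, 16 (2 points).
  x = 17: rhs = 3, matching y values: 7, 16 (2 points).
  x = 18: rhs = 13, matching y values: 6, 17 (2 points).
  x = 19: rhs = 16, matching y values: 4, 19 (2 points).
  x = 20: rhs = 18, matching y values: 8, 15 (2 points).
  x = 21: rhs = 2, matching y values: 5, 18 (2 points).
  x = 22: rhs = 20, matching y values: none (0 points).
Total affine count: 29.
Full point count |E(F_23)| = 29 + 1 = 30.
Hasse bound: |30 − (23+1)| = |6| = 6 ≤ 2√23 ≈ 9.5917 ✓.


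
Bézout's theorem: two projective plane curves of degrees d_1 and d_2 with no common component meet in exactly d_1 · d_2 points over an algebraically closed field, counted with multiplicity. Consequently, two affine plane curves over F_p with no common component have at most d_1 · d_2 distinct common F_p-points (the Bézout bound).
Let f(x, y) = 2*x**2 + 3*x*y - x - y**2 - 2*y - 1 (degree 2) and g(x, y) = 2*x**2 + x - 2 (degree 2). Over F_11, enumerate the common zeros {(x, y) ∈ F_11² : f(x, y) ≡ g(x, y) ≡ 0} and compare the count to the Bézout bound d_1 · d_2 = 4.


Common zeros: ∅; count = 0; Bézout bound = 4.

deg(f) = 2, deg(g) = 2, so Bézout bound = 4.
Scan x ∈ F_11. For each x, list the y ∈ F_11 with f(x, y) ≡ 0 and those with g(x, y) ≡ 0 (mod 11); the common zeros in that column are the intersection.
  x = 0: f ≡ 0 at y ∈ {10}; g ≡ 0 at y ∈ ∅; common: ∅.
  x = 1: f ≡ 0 at y ∈ {0, 1}; g ≡ 0 at y ∈ ∅; common: ∅.
  x = 2: f ≡ 0 at y ∈ {5, 10}; g ≡ 0 at y ∈ ∅; common: ∅.
  x = 3: f ≡ 0 at y ∈ ∅; g ≡ 0 at y ∈ ∅; common: ∅.
  x = 4: f ≡ 0 at y ∈ ∅; g ≡ 0 at y ∈ ∅; common: ∅.
  x = 5: f ≡ 0 at y ∈ {0, 2}; g ≡ 0 at y ∈ ∅; common: ∅.
  x = 6: f ≡ 0 at y ∈ ∅; g ≡ 0 at y ∈ ∅; common: ∅.
  x = 7: f ≡ 0 at y ∈ ∅; g ≡ 0 at y ∈ ∅; common: ∅.
  x = 8: f ≡ 0 at y ∈ {3, 8}; g ≡ 0 at y ∈ ∅; common: ∅.
  x = 9: f ≡ 0 at y ∈ {1, 2}; g ≡ 0 at y ∈ ∅; common: ∅.
  x = 10: f ≡ 0 at y ∈ {3}; g ≡ 0 at y ∈ ∅; common: ∅.
Collecting: common zeros = ∅, so the count is 0.
Comparison with the Bézout bound: 0 ≤ 4 = deg(f)·deg(g), as expected for curves with no common component (the affine F_11-count falls short of the bound because intersections may lie at infinity, over extension fields, or carry multiplicity).


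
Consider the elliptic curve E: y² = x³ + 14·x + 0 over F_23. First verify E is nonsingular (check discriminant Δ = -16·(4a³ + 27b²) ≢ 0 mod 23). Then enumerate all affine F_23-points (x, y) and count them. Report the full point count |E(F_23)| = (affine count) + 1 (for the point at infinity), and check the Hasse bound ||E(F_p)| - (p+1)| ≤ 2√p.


Affine points = {(0, 0), (2, 6), (2, 17), (3, 0), (6, 1), (6, 22), (7, 2), (7, 21), (8, 7), (8, 16), (9, 2), (9, 21), (10, 6), (10, 17), (11, 6), (11, 17), (18, 9), (18, 14), (19, 8), (19, 15), (20, 0), (22, 10), (22, 13)}; affine count = 23; |E(F_23)| = 24.

Discriminant check: Δ ∝ 4a³ + 27b² = 4·14³ + 27·0² = 4·2744 + 27·0 ≡ 5 (mod 23). Nonzero ⇒ E is nonsingular.
For each x ∈ F_23, compute rhs = x³ + 14·x + 0 mod 23, then count y ∈ F_23 with y² ≡ rhs.
  x = 0: rhs = 0, matching y values: 0 (1 points).
  x = 1: rhs = 15, matching y values: none (0 points).
  x = 2: rhs = 13, matching y values: 6, 17 (2 points).
  x = 3: rhs = 0, matching y values: 0 (1 points).
  x = 4: rhs = 5, matching y values: none (0 points).
  x = 5: rhs = 11, matching y values: none (0 points).
  x = 6: rhs = 1, matching y values: 1, 22 (2 points).
  x = 7: rhs = 4, matching y values: 2, 21 (2 points).
  x = 8: rhs = 3, matching y values: 7, 16 (2 points).
  x = 9: rhs = 4, matching y values: 2, 21 (2 points).
  x = 10: rhs = 13, matching y values: 6, 17 (2 points).
  x = 11: rhs = 13, matching y values: 6, 17 (2 points).
  x = 12: rhs = 10, matching y values: none (0 points).
  x = 13: rhs = 10, matching y values: none (0 points).
  x = 14: rhs = 19, matching y values: none (0 points).
  x = 15: rhs = 20, matching y values: none (0 points).
  x = 16: rhs = 19, matching y values: none (0 points).
  x = 17: rhs = 22, matching y values: none (0 points).
  x = 18: rhs = 12, matching y values: 9, 14 (2 points).
  x = 19: rhs = 18, matching y values: 8, 15 (2 points).
  x = 20: rhs = 0, matching y values: 0 (1 points).
  x = 21: rhs = 10, matching y values: none (0 points).
  x = 22: rhs = 8, matching y values: 10, 13 (2 points).
Total affine count: 23.
Full point count |E(F_23)| = 23 + 1 = 24.
Hasse bound: |24 − (23+1)| = |0| = 0 ≤ 2√23 ≈ 9.5917 ✓.
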